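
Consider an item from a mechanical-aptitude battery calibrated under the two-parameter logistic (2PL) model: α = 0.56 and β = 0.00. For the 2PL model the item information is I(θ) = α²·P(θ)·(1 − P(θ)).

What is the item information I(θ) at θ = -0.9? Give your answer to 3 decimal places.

P = 1/(1+e^{0.5040}) = 0.3766
P(1−P) = 0.3766 × 0.6234 = 0.2348
I = α² × P(1−P) = 0.56² × 0.2348 = 0.07362

0.074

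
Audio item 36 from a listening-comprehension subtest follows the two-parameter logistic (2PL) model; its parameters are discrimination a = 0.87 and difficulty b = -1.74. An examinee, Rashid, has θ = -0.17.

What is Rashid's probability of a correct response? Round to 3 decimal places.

P(θ) = 1 / (1 + exp(−a(θ − b)))
Exponent: 0.87 × (-0.17 − (-1.74)) = 1.3659
1/(1 + e^{-1.3659}) = 0.7967

0.797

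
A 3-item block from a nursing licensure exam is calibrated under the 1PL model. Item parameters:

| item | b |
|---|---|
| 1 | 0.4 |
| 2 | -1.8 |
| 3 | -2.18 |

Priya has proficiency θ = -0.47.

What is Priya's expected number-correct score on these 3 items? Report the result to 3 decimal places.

1.933

P(θ) = 1 / (1 + exp(−(θ − b)))
P_1 = 1/(1+e^{0.8700}) = 0.2953
P_2 = 1/(1+e^{-1.3300}) = 0.7908
P_3 = 1/(1+e^{-1.7100}) = 0.8468
E[score] = 0.2953 + 0.7908 + 0.8468 = 1.9329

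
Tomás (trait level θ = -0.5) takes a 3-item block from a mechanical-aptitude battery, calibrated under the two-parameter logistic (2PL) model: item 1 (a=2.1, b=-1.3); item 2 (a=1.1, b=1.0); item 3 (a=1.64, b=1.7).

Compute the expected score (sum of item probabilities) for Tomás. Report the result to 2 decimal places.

P(θ) = 1 / (1 + exp(−a(θ − b)))
P_1 = 1/(1+e^{-1.6800}) = 0.8429
P_2 = 1/(1+e^{1.6500}) = 0.1611
P_3 = 1/(1+e^{3.6080}) = 0.0264
E[score] = 0.8429 + 0.1611 + 0.0264 = 1.0304

1.03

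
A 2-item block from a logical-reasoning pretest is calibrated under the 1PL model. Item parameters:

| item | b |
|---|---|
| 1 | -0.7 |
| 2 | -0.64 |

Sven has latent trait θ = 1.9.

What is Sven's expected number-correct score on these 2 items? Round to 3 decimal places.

P(θ) = 1 / (1 + exp(−(θ − b)))
P_1 = 1/(1+e^{-2.6000}) = 0.9309
P_2 = 1/(1+e^{-2.5400}) = 0.9269
E[score] = 0.9309 + 0.9269 = 1.8578

1.858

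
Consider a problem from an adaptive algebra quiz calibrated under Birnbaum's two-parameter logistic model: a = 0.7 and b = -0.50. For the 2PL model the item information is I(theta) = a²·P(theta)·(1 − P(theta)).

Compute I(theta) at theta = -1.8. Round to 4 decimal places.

P = 1/(1+e^{0.9100}) = 0.2870
P(1−P) = 0.2870 × 0.7130 = 0.2046
I = a² × P(1−P) = 0.7² × 0.2046 = 0.10027

0.1003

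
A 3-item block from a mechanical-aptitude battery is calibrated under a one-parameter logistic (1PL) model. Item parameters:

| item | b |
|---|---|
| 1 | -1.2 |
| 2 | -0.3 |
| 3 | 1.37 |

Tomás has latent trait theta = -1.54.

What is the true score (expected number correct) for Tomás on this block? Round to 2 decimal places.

P(theta) = 1 / (1 + exp(−(theta − b)))
P_1 = 1/(1+e^{0.3400}) = 0.4158
P_2 = 1/(1+e^{1.2400}) = 0.2244
P_3 = 1/(1+e^{2.9100}) = 0.0517
E[score] = 0.4158 + 0.2244 + 0.0517 = 0.6919

0.69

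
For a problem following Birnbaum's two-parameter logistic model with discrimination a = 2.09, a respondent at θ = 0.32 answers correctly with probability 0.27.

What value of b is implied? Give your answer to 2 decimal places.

P(θ) = 1 / (1 + exp(−a(θ − b)))
logit(0.27) = ln(0.27/0.73) = -0.9946
b = θ − logit/(a) = 0.32 − (-0.9946)/2.0900 = 0.7959

0.80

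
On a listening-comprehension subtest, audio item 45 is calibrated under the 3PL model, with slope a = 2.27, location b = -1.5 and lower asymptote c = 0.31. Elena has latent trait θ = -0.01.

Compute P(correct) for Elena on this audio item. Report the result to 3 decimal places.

0.977

P(θ) = c + (1 − c) · 1 / (1 + exp(−a(θ − b)))
Exponent: 2.27 × (-0.01 − (-1.5)) = 3.3823
1/(1 + e^{-3.3823}) = 0.9671
P = 0.31 + 0.69 × 0.9671 = 0.9773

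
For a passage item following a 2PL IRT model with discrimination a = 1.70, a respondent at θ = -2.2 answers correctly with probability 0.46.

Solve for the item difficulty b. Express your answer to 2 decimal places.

P(θ) = 1 / (1 + exp(−a(θ − b)))
logit(0.46) = ln(0.46/0.54) = -0.1603
b = θ − logit/(a) = -2.2 − (-0.1603)/1.7000 = -2.1057

-2.11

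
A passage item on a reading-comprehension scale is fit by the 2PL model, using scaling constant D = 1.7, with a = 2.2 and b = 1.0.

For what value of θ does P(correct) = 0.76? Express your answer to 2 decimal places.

P(θ) = 1 / (1 + exp(−D·a(θ − b)))
logit = ln(0.7600/0.2400) = 1.1527
θ = b + logit/(1.7·a) = 1.0 + 1.1527/3.7400 = 1.3082

1.31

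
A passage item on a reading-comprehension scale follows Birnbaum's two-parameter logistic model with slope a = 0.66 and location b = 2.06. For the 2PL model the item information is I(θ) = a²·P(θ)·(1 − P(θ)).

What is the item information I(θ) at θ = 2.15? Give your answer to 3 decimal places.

0.109

P = 1/(1+e^{-0.0594}) = 0.5148
P(1−P) = 0.5148 × 0.4852 = 0.2498
I = a² × P(1−P) = 0.66² × 0.2498 = 0.10880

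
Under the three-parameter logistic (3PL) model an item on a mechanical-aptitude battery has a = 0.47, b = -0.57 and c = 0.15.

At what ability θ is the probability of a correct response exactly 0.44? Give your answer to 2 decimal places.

P(θ) = c + (1 − c) · 1 / (1 + exp(−a(θ − b)))
Remove guessing floor: (0.44 − 0.15)/(1 − 0.15) = 0.3412
logit = ln(0.3412/0.6588) = -0.6581
θ = b + logit/(a) = -0.57 + (-0.6581)/0.4700 = -1.9701

-1.97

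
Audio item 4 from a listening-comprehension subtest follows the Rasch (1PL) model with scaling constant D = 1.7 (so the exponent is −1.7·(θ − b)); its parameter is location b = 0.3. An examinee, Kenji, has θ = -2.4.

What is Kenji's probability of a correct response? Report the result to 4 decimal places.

P(θ) = 1 / (1 + exp(−D·(θ − b)))
Exponent: 1.7 × (-2.4 − 0.3) = -4.5900
1/(1 + e^{4.5900}) = 0.0101
P = 0.0101

0.0101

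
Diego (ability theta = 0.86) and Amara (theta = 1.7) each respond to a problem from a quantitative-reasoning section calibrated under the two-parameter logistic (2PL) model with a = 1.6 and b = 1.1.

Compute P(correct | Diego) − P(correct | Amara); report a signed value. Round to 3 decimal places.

-0.318

P(theta) = 1 / (1 + exp(−a(theta − b)))
P(Diego) = 0.4052  [exponent -0.3840]
P(Amara) = 0.7231  [exponent 0.9600]
Difference = 0.4052 − 0.7231 = -0.3180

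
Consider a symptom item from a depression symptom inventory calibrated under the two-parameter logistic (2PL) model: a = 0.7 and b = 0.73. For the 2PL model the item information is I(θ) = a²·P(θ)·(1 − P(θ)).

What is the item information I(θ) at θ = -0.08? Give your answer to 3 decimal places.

P = 1/(1+e^{0.5670}) = 0.3619
P(1−P) = 0.3619 × 0.6381 = 0.2309
I = a² × P(1−P) = 0.7² × 0.2309 = 0.11316

0.113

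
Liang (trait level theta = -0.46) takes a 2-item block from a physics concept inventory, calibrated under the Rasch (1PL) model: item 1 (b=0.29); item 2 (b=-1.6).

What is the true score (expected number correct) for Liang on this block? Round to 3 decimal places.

P(theta) = 1 / (1 + exp(−(theta − b)))
P_1 = 1/(1+e^{0.7500}) = 0.3208
P_2 = 1/(1+e^{-1.1400}) = 0.7577
E[score] = 0.3208 + 0.7577 = 1.0785

1.079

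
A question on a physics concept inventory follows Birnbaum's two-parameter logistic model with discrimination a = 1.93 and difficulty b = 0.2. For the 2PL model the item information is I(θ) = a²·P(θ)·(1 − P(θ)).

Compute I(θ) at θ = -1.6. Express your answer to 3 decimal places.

P = 1/(1+e^{3.4740}) = 0.0301
P(1−P) = 0.0301 × 0.9699 = 0.0292
I = a² × P(1−P) = 1.93² × 0.0292 = 0.10861

0.109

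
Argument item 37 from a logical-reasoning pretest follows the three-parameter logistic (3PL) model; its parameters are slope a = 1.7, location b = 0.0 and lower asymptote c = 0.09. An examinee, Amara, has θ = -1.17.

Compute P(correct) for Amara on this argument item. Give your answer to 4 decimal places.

0.1995

P(θ) = c + (1 − c) · 1 / (1 + exp(−a(θ − b)))
Exponent: 1.7 × (-1.17 − 0.0) = -1.9890
1/(1 + e^{1.9890}) = 0.1204
P = 0.09 + 0.91 × 0.1204 = 0.1995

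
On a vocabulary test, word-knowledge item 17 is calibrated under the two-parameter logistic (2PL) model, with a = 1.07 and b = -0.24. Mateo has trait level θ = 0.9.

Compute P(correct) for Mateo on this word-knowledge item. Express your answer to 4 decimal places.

0.7720

P(θ) = 1 / (1 + exp(−a(θ − b)))
Exponent: 1.07 × (0.9 − (-0.24)) = 1.2198
1/(1 + e^{-1.2198}) = 0.7720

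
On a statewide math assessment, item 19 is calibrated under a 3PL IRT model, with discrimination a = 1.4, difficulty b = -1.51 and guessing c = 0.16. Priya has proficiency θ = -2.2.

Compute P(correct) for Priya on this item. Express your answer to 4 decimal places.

0.3916

P(θ) = c + (1 − c) · 1 / (1 + exp(−a(θ − b)))
Exponent: 1.4 × (-2.2 − (-1.51)) = -0.9660
1/(1 + e^{0.9660}) = 0.2757
P = 0.16 + 0.84 × 0.2757 = 0.3916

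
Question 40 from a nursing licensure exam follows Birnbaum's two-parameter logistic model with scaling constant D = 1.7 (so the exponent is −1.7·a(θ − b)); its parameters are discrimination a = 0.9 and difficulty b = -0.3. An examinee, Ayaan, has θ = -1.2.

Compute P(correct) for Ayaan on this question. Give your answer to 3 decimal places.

P(θ) = 1 / (1 + exp(−D·a(θ − b)))
Exponent: 1.7 × 0.9 × (-1.2 − (-0.3)) = -1.3770
1/(1 + e^{1.3770}) = 0.2015
P = 0.2015

0.201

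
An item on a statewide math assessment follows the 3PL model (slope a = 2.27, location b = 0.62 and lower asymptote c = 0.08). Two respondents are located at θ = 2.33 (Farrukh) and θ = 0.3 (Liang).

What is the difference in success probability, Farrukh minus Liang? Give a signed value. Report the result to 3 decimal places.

P(θ) = c + (1 − c) · 1 / (1 + exp(−a(θ − b)))
P(Farrukh) = 0.9814  [exponent 3.8817]
P(Liang) = 0.3799  [exponent -0.7264]
Difference = 0.9814 − 0.3799 = 0.6015

0.602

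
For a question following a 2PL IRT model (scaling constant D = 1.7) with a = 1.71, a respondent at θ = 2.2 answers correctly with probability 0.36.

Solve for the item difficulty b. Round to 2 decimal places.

P(θ) = 1 / (1 + exp(−D·a(θ − b)))
logit(0.36) = ln(0.36/0.64) = -0.5754
b = θ − logit/(1.7·a) = 2.2 − (-0.5754)/2.9070 = 2.3979

2.40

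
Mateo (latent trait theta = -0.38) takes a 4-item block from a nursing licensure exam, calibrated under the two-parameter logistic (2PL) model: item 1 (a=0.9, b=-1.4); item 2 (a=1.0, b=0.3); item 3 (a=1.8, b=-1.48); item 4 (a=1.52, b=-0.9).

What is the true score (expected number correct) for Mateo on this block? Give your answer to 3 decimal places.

P(theta) = 1 / (1 + exp(−a(theta − b)))
P_1 = 1/(1+e^{-0.9180}) = 0.7146
P_2 = 1/(1+e^{0.6800}) = 0.3363
P_3 = 1/(1+e^{-1.9800}) = 0.8787
P_4 = 1/(1+e^{-0.7904}) = 0.6879
E[score] = 0.7146 + 0.3363 + 0.8787 + 0.6879 = 2.6175

2.617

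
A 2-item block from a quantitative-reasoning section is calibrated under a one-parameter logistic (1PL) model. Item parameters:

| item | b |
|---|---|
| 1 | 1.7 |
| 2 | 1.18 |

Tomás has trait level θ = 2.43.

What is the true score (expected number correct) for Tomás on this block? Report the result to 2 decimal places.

1.45

P(θ) = 1 / (1 + exp(−(θ − b)))
P_1 = 1/(1+e^{-0.7300}) = 0.6748
P_2 = 1/(1+e^{-1.2500}) = 0.7773
E[score] = 0.6748 + 0.7773 = 1.4521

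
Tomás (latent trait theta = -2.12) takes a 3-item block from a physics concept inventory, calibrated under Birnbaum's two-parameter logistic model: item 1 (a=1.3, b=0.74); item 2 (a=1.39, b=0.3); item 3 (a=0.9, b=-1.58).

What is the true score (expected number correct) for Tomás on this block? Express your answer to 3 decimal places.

P(theta) = 1 / (1 + exp(−a(theta − b)))
P_1 = 1/(1+e^{3.7180}) = 0.0237
P_2 = 1/(1+e^{3.3638}) = 0.0334
P_3 = 1/(1+e^{0.4860}) = 0.3808
E[score] = 0.0237 + 0.0334 + 0.3808 = 0.4380

0.438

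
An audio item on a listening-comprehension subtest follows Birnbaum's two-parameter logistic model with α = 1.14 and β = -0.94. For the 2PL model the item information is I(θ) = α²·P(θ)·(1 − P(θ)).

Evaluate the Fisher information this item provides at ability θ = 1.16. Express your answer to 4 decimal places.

P = 1/(1+e^{-2.3940}) = 0.9164
P(1−P) = 0.9164 × 0.0836 = 0.0766
I = α² × P(1−P) = 1.14² × 0.0766 = 0.09960

0.0996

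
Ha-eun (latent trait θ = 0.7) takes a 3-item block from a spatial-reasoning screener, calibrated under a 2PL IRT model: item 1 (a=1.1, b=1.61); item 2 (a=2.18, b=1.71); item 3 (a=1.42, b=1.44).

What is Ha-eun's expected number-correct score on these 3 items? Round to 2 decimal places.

0.63

P(θ) = 1 / (1 + exp(−a(θ − b)))
P_1 = 1/(1+e^{1.0010}) = 0.2687
P_2 = 1/(1+e^{2.2018}) = 0.0996
P_3 = 1/(1+e^{1.0508}) = 0.2591
E[score] = 0.2687 + 0.0996 + 0.2591 = 0.6274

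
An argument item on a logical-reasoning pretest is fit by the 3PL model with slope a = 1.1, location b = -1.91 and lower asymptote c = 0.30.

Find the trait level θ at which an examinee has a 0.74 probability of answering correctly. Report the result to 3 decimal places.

-1.432

P(θ) = c + (1 − c) · 1 / (1 + exp(−a(θ − b)))
Remove guessing floor: (0.74 − 0.30)/(1 − 0.30) = 0.6286
logit = ln(0.6286/0.3714) = 0.5261
θ = b + logit/(a) = -1.91 + 0.5261/1.1000 = -1.4317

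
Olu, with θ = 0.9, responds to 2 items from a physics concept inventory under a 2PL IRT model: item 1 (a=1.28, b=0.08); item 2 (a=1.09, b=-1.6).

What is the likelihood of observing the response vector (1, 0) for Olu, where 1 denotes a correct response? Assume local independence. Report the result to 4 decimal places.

0.0456

P(θ) = 1 / (1 + exp(−a(θ − b)))
P_1 = 1/(1+e^{-1.0496}) = 0.7407
P_2 = 1/(1+e^{-2.7250}) = 0.9385
L = P_1 × (1−P_2) = 0.7407 × 0.0615 = 0.04556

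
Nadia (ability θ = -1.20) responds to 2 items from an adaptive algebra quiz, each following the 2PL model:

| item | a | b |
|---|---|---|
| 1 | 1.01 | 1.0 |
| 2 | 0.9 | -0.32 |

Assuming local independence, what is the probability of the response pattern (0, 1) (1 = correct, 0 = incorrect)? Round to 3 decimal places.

0.281

P(θ) = 1 / (1 + exp(−a(θ − b)))
P_1 = 1/(1+e^{2.2220}) = 0.0978
P_2 = 1/(1+e^{0.7920}) = 0.3117
L = (1−P_1) × P_2 = 0.9022 × 0.3117 = 0.28125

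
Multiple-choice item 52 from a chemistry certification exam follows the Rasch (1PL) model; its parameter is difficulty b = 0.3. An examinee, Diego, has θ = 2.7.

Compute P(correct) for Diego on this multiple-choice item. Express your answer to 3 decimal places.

P(θ) = 1 / (1 + exp(−(θ − b)))
Exponent: (2.7 − 0.3) = 2.4000
1/(1 + e^{-2.4000}) = 0.9168
P = 0.9168

0.917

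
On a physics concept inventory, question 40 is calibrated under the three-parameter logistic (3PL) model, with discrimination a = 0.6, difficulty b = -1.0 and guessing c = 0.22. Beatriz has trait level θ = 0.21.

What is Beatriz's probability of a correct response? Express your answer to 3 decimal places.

P(θ) = c + (1 − c) · 1 / (1 + exp(−a(θ − b)))
Exponent: 0.6 × (0.21 − (-1.0)) = 0.7260
1/(1 + e^{-0.7260}) = 0.6739
P = 0.22 + 0.78 × 0.6739 = 0.7457

0.746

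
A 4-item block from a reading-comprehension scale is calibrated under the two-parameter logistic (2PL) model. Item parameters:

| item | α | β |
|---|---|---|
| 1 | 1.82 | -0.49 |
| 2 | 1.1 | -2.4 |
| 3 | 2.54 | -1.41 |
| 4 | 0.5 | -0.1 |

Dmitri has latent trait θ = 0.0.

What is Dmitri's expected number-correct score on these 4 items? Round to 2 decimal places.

3.13

P(θ) = 1 / (1 + exp(−α(θ − β)))
P_1 = 1/(1+e^{-0.8918}) = 0.7093
P_2 = 1/(1+e^{-2.6400}) = 0.9334
P_3 = 1/(1+e^{-3.5814}) = 0.9729
P_4 = 1/(1+e^{-0.0500}) = 0.5125
E[score] = 0.7093 + 0.9334 + 0.9729 + 0.5125 = 3.1281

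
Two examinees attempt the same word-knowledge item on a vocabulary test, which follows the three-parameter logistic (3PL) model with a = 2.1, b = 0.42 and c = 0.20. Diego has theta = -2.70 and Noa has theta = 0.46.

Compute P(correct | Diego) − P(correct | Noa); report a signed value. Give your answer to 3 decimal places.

-0.416

P(theta) = c + (1 − c) · 1 / (1 + exp(−a(theta − b)))
P(Diego) = 0.2011  [exponent -6.5520]
P(Noa) = 0.6168  [exponent 0.0840]
Difference = 0.2011 − 0.6168 = -0.4156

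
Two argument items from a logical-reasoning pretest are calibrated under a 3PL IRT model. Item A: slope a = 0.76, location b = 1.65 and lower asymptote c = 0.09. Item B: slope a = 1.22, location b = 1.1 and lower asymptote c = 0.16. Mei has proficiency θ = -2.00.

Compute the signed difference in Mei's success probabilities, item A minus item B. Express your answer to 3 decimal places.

P(θ) = c + (1 − c) · 1 / (1 + exp(−a(θ − b)))
P_A = 0.1435
P_B = 0.1787
P_A − P_B = -0.0352

-0.035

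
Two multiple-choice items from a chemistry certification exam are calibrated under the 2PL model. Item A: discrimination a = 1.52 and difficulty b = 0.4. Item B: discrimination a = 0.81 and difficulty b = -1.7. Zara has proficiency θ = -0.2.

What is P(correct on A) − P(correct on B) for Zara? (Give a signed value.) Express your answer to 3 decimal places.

P(θ) = 1 / (1 + exp(−a(θ − b)))
P_A = 0.2866
P_B = 0.7712
P_A − P_B = -0.4846

-0.485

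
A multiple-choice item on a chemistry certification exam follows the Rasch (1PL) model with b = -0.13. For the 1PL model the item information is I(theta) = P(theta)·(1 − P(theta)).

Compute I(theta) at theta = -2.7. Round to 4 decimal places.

P = 1/(1+e^{2.5700}) = 0.0711
P(1−P) = 0.0711 × 0.9289 = 0.0660
I = P(1−P) = 0.06604

0.0660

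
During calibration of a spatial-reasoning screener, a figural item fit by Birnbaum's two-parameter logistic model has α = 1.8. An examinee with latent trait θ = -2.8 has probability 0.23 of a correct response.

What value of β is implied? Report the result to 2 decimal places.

P(θ) = 1 / (1 + exp(−α(θ − β)))
logit(0.23) = ln(0.23/0.77) = -1.2083
β = θ − logit/(α) = -2.8 − (-1.2083)/1.8000 = -2.1287

-2.13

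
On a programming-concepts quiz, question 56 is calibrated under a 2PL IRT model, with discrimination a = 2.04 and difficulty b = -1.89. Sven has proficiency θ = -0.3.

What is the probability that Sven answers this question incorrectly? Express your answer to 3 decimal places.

0.038

P(θ) = 1 / (1 + exp(−a(θ − b)))
Exponent: 2.04 × (-0.3 − (-1.89)) = 3.2436
1/(1 + e^{-3.2436}) = 0.9624
P(incorrect) = 1 − 0.9624 = 0.0376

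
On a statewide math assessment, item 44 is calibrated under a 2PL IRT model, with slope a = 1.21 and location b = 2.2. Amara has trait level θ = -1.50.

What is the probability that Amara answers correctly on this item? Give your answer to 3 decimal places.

0.011

P(θ) = 1 / (1 + exp(−a(θ − b)))
Exponent: 1.21 × (-1.50 − 2.2) = -4.4770
1/(1 + e^{4.4770}) = 0.0112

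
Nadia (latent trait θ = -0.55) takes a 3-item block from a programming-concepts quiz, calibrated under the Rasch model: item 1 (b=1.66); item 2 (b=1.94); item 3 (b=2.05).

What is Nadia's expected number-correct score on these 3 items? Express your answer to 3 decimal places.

P(θ) = 1 / (1 + exp(−(θ − b)))
P_1 = 1/(1+e^{2.2100}) = 0.0989
P_2 = 1/(1+e^{2.4900}) = 0.0766
P_3 = 1/(1+e^{2.6000}) = 0.0691
E[score] = 0.0989 + 0.0766 + 0.0691 = 0.2446

0.245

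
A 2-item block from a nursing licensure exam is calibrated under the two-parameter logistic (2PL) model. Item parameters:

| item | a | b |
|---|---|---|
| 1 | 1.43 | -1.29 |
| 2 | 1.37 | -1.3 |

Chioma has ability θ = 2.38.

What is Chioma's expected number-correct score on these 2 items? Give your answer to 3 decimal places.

1.988

P(θ) = 1 / (1 + exp(−a(θ − b)))
P_1 = 1/(1+e^{-5.2481}) = 0.9948
P_2 = 1/(1+e^{-5.0416}) = 0.9936
E[score] = 0.9948 + 0.9936 = 1.9883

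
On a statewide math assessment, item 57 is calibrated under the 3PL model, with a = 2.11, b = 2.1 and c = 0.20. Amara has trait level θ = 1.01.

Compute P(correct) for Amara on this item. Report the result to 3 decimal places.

0.273

P(θ) = c + (1 − c) · 1 / (1 + exp(−a(θ − b)))
Exponent: 2.11 × (1.01 − 2.1) = -2.2999
1/(1 + e^{2.2999}) = 0.0911
P = 0.20 + 0.80 × 0.0911 = 0.2729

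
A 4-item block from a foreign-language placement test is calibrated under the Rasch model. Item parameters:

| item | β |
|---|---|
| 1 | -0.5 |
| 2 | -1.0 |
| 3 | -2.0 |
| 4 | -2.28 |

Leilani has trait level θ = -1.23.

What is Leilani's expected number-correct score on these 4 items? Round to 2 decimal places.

2.19

P(θ) = 1 / (1 + exp(−(θ − β)))
P_1 = 1/(1+e^{0.7300}) = 0.3252
P_2 = 1/(1+e^{0.2300}) = 0.4428
P_3 = 1/(1+e^{-0.7700}) = 0.6835
P_4 = 1/(1+e^{-1.0500}) = 0.7408
E[score] = 0.3252 + 0.4428 + 0.6835 + 0.7408 = 2.1922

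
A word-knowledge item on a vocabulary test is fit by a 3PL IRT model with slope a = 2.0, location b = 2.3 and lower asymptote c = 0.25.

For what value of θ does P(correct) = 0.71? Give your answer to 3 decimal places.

P(θ) = c + (1 − c) · 1 / (1 + exp(−a(θ − b)))
Remove guessing floor: (0.71 − 0.25)/(1 − 0.25) = 0.6133
logit = ln(0.6133/0.3867) = 0.4613
θ = b + logit/(a) = 2.3 + 0.4613/2.0000 = 2.5307

2.531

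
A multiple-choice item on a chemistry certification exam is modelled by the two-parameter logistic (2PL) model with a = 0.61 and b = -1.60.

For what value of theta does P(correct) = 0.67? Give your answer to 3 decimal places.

-0.439

P(theta) = 1 / (1 + exp(−a(theta − b)))
logit = ln(0.6700/0.3300) = 0.7082
theta = b + logit/(a) = -1.60 + 0.7082/0.6100 = -0.4390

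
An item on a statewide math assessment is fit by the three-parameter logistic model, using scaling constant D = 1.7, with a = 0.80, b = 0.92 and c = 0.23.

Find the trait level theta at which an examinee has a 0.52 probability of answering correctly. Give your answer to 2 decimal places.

0.55

P(theta) = c + (1 − c) · 1 / (1 + exp(−D·a(theta − b)))
Remove guessing floor: (0.52 − 0.23)/(1 − 0.23) = 0.3766
logit = ln(0.3766/0.6234) = -0.5039
theta = b + logit/(1.7·a) = 0.92 + (-0.5039)/1.3600 = 0.5495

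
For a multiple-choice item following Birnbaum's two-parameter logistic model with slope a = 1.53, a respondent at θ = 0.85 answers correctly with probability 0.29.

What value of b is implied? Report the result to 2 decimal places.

P(θ) = 1 / (1 + exp(−a(θ − b)))
logit(0.29) = ln(0.29/0.71) = -0.8954
b = θ − logit/(a) = 0.85 − (-0.8954)/1.5300 = 1.4352

1.44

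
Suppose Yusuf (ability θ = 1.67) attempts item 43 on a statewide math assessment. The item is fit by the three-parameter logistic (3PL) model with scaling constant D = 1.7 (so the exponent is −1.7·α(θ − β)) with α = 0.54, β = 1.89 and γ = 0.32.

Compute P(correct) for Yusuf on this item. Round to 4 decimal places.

P(θ) = γ + (1 − γ) · 1 / (1 + exp(−D·α(θ − β)))
Exponent: 1.7 × 0.54 × (1.67 − 1.89) = -0.2020
1/(1 + e^{0.2020}) = 0.4497
P = 0.32 + 0.68 × 0.4497 = 0.6258

0.6258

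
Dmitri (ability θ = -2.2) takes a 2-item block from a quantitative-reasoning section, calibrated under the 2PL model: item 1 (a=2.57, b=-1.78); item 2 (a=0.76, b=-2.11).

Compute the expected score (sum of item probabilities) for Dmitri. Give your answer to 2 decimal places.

0.74

P(θ) = 1 / (1 + exp(−a(θ − b)))
P_1 = 1/(1+e^{1.0794}) = 0.2536
P_2 = 1/(1+e^{0.0684}) = 0.4829
E[score] = 0.2536 + 0.4829 = 0.7365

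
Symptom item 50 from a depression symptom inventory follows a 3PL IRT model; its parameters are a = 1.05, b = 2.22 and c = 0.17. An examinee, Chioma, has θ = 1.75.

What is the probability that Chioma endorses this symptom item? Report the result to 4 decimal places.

0.4846

P(θ) = c + (1 − c) · 1 / (1 + exp(−a(θ − b)))
Exponent: 1.05 × (1.75 − 2.22) = -0.4935
1/(1 + e^{0.4935}) = 0.3791
P = 0.17 + 0.83 × 0.3791 = 0.4846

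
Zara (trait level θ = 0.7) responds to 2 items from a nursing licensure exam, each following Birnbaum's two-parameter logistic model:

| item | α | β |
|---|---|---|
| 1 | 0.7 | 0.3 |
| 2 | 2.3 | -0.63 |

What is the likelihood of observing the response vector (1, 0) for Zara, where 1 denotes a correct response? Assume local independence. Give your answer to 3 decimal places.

P(θ) = 1 / (1 + exp(−α(θ − β)))
P_1 = 1/(1+e^{-0.2800}) = 0.5695
P_2 = 1/(1+e^{-3.0590}) = 0.9552
L = P_1 × (1−P_2) = 0.5695 × 0.0448 = 0.02553

0.026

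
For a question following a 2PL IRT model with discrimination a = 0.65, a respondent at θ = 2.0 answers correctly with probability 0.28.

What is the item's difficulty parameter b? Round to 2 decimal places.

P(θ) = 1 / (1 + exp(−a(θ − b)))
logit(0.28) = ln(0.28/0.72) = -0.9445
b = θ − logit/(a) = 2.0 − (-0.9445)/0.6500 = 3.4530

3.45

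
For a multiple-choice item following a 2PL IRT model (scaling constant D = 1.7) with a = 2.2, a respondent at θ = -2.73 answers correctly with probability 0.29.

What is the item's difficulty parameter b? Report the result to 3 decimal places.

-2.491

P(θ) = 1 / (1 + exp(−D·a(θ − b)))
logit(0.29) = ln(0.29/0.71) = -0.8954
b = θ − logit/(1.7·a) = -2.73 − (-0.8954)/3.7400 = -2.4906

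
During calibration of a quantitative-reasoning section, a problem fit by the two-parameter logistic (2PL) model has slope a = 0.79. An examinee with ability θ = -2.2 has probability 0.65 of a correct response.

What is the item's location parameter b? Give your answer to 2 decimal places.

-2.98

P(θ) = 1 / (1 + exp(−a(θ − b)))
logit(0.65) = ln(0.65/0.35) = 0.6190
b = θ − logit/(a) = -2.2 − 0.6190/0.7900 = -2.9836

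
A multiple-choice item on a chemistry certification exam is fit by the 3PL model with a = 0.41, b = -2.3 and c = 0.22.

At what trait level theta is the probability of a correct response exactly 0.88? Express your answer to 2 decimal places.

P(theta) = c + (1 − c) · 1 / (1 + exp(−a(theta − b)))
Remove guessing floor: (0.88 − 0.22)/(1 − 0.22) = 0.8462
logit = ln(0.8462/0.1538) = 1.7047
theta = b + logit/(a) = -2.3 + 1.7047/0.4100 = 1.8579

1.86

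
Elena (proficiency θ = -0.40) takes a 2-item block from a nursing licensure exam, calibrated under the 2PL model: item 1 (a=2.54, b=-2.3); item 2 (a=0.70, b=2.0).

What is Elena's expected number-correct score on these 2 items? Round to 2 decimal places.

1.15

P(θ) = 1 / (1 + exp(−a(θ − b)))
P_1 = 1/(1+e^{-4.8260}) = 0.9920
P_2 = 1/(1+e^{1.6800}) = 0.1571
E[score] = 0.9920 + 0.1571 = 1.1491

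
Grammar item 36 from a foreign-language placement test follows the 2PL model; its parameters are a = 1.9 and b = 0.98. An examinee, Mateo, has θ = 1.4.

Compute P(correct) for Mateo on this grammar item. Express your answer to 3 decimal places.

P(θ) = 1 / (1 + exp(−a(θ − b)))
Exponent: 1.9 × (1.4 − 0.98) = 0.7980
1/(1 + e^{-0.7980}) = 0.6895

0.690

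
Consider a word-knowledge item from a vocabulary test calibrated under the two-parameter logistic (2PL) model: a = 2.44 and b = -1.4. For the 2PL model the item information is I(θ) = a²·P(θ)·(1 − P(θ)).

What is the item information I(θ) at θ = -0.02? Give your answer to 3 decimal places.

P = 1/(1+e^{-3.3672}) = 0.9667
P(1−P) = 0.9667 × 0.0333 = 0.0322
I = a² × P(1−P) = 2.44² × 0.0322 = 0.19186

0.192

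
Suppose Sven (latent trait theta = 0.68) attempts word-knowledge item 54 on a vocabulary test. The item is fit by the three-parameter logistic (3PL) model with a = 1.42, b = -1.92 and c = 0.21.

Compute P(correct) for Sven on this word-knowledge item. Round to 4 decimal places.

0.9808

P(theta) = c + (1 − c) · 1 / (1 + exp(−a(theta − b)))
Exponent: 1.42 × (0.68 − (-1.92)) = 3.6920
1/(1 + e^{-3.6920}) = 0.9757
P = 0.21 + 0.79 × 0.9757 = 0.9808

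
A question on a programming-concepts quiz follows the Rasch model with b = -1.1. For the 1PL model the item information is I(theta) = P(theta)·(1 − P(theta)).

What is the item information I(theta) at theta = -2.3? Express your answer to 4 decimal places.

0.1779

P = 1/(1+e^{1.2000}) = 0.2315
P(1−P) = 0.2315 × 0.7685 = 0.1779
I = P(1−P) = 0.17789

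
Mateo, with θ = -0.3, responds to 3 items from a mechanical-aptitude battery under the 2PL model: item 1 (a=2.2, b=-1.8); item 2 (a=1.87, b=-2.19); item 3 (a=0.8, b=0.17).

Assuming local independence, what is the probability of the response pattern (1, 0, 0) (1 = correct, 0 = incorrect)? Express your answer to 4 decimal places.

P(θ) = 1 / (1 + exp(−a(θ − b)))
P_1 = 1/(1+e^{-3.3000}) = 0.9644
P_2 = 1/(1+e^{-3.5343}) = 0.9716
P_3 = 1/(1+e^{0.3760}) = 0.4071
L = P_1 × (1−P_2) × (1−P_3) = 0.9644 × 0.0284 × 0.5929 = 0.01621

0.0162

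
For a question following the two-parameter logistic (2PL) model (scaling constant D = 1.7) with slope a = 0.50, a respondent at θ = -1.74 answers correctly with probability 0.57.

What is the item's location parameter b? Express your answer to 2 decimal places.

-2.07

P(θ) = 1 / (1 + exp(−D·a(θ − b)))
logit(0.57) = ln(0.57/0.43) = 0.2819
b = θ − logit/(1.7·a) = -1.74 − 0.2819/0.8500 = -2.0716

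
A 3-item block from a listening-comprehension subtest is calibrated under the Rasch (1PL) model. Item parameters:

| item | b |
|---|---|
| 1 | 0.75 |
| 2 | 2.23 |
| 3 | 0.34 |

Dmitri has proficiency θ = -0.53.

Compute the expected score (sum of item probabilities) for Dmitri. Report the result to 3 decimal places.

P(θ) = 1 / (1 + exp(−(θ − b)))
P_1 = 1/(1+e^{1.2800}) = 0.2176
P_2 = 1/(1+e^{2.7600}) = 0.0595
P_3 = 1/(1+e^{0.8700}) = 0.2953
E[score] = 0.2176 + 0.0595 + 0.2953 = 0.5723

0.572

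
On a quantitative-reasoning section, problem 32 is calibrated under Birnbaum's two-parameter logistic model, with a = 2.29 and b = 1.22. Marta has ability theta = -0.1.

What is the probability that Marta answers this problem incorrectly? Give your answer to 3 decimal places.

0.954

P(theta) = 1 / (1 + exp(−a(theta − b)))
Exponent: 2.29 × (-0.1 − 1.22) = -3.0228
1/(1 + e^{3.0228}) = 0.0464
P(incorrect) = 1 − 0.0464 = 0.9536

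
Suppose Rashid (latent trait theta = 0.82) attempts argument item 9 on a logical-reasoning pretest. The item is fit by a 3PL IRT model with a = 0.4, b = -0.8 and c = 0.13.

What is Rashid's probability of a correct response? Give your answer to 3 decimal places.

P(theta) = c + (1 − c) · 1 / (1 + exp(−a(theta − b)))
Exponent: 0.4 × (0.82 − (-0.8)) = 0.6480
1/(1 + e^{-0.6480}) = 0.6566
P = 0.13 + 0.87 × 0.6566 = 0.7012

0.701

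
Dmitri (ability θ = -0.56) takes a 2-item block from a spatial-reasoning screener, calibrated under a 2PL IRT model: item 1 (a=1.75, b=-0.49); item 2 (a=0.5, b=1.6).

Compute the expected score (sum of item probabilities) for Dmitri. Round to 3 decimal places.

P(θ) = 1 / (1 + exp(−a(θ − b)))
P_1 = 1/(1+e^{0.1225}) = 0.4694
P_2 = 1/(1+e^{1.0800}) = 0.2535
E[score] = 0.4694 + 0.2535 = 0.7229

0.723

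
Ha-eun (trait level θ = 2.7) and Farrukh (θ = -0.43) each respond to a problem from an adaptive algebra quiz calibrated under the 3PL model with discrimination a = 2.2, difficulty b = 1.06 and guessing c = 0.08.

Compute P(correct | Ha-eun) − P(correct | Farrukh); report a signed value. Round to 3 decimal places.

0.862

P(θ) = c + (1 − c) · 1 / (1 + exp(−a(θ − b)))
P(Ha-eun) = 0.9757  [exponent 3.6080]
P(Farrukh) = 0.1134  [exponent -3.2780]
Difference = 0.9757 − 0.1134 = 0.8623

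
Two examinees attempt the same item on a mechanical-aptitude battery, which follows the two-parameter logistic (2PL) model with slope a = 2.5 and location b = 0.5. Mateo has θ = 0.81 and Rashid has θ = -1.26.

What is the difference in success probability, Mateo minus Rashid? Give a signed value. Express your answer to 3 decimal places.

0.672

P(θ) = 1 / (1 + exp(−a(θ − b)))
P(Mateo) = 0.6846  [exponent 0.7750]
P(Rashid) = 0.0121  [exponent -4.4000]
Difference = 0.6846 − 0.0121 = 0.6725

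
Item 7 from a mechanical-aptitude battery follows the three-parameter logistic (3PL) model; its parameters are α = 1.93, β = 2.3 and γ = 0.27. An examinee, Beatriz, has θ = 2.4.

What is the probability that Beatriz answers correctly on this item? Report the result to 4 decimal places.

P(θ) = γ + (1 − γ) · 1 / (1 + exp(−α(θ − β)))
Exponent: 1.93 × (2.4 − 2.3) = 0.1930
1/(1 + e^{-0.1930}) = 0.5481
P = 0.27 + 0.73 × 0.5481 = 0.6701

0.6701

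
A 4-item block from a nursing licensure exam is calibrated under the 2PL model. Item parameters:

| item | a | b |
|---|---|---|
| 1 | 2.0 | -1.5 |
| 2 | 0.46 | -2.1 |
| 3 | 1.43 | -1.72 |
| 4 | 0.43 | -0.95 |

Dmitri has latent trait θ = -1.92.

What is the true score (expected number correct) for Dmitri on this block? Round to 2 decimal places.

1.65

P(θ) = 1 / (1 + exp(−a(θ − b)))
P_1 = 1/(1+e^{0.8400}) = 0.3015
P_2 = 1/(1+e^{-0.0828}) = 0.5207
P_3 = 1/(1+e^{0.2860}) = 0.4290
P_4 = 1/(1+e^{0.4171}) = 0.3972
E[score] = 0.3015 + 0.5207 + 0.4290 + 0.3972 = 1.6484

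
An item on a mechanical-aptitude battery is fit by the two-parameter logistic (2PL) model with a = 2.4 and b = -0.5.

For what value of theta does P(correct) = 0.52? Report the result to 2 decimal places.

-0.47

P(theta) = 1 / (1 + exp(−a(theta − b)))
logit = ln(0.5200/0.4800) = 0.0800
theta = b + logit/(a) = -0.5 + 0.0800/2.4000 = -0.4666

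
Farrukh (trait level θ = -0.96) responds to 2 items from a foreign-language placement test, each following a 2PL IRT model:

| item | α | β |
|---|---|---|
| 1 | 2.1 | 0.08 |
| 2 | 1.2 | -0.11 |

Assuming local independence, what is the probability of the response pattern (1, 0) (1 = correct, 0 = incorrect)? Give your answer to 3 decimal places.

P(θ) = 1 / (1 + exp(−α(θ − β)))
P_1 = 1/(1+e^{2.1840}) = 0.1012
P_2 = 1/(1+e^{1.0200}) = 0.2650
L = P_1 × (1−P_2) = 0.1012 × 0.7350 = 0.07438

0.074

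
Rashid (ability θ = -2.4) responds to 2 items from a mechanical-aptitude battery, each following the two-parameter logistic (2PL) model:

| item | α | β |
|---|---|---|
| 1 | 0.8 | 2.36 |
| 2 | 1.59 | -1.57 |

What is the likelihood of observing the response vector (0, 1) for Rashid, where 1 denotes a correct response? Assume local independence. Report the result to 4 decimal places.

0.2063

P(θ) = 1 / (1 + exp(−α(θ − β)))
P_1 = 1/(1+e^{3.8080}) = 0.0217
P_2 = 1/(1+e^{1.3197}) = 0.2109
L = (1−P_1) × P_2 = 0.9783 × 0.2109 = 0.20629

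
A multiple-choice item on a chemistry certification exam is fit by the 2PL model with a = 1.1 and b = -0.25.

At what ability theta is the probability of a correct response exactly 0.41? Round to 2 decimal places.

P(theta) = 1 / (1 + exp(−a(theta − b)))
logit = ln(0.4100/0.5900) = -0.3640
theta = b + logit/(a) = -0.25 + (-0.3640)/1.1000 = -0.5809

-0.58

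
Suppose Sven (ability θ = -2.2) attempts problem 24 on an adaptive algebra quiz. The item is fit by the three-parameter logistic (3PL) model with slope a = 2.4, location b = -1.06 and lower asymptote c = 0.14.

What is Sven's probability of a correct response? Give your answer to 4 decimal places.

P(θ) = c + (1 − c) · 1 / (1 + exp(−a(θ − b)))
Exponent: 2.4 × (-2.2 − (-1.06)) = -2.7360
1/(1 + e^{2.7360}) = 0.0609
P = 0.14 + 0.86 × 0.0609 = 0.1924

0.1924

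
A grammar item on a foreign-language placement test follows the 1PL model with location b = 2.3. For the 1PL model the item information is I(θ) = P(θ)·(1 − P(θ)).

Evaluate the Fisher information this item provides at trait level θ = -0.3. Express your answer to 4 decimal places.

0.0644

P = 1/(1+e^{2.6000}) = 0.0691
P(1−P) = 0.0691 × 0.9309 = 0.0644
I = P(1−P) = 0.06436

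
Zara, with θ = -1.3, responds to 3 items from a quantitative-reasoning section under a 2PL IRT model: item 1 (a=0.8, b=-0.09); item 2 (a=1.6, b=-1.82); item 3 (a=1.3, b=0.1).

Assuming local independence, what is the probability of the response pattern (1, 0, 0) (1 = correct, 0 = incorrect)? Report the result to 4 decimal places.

0.0718

P(θ) = 1 / (1 + exp(−a(θ − b)))
P_1 = 1/(1+e^{0.9680}) = 0.2753
P_2 = 1/(1+e^{-0.8320}) = 0.6968
P_3 = 1/(1+e^{1.8200}) = 0.1394
L = P_1 × (1−P_2) × (1−P_3) = 0.2753 × 0.3032 × 0.8606 = 0.07183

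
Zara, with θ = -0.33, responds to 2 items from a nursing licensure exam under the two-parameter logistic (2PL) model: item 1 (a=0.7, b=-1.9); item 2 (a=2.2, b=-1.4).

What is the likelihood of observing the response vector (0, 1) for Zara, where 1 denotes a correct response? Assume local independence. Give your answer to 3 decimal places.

P(θ) = 1 / (1 + exp(−a(θ − b)))
P_1 = 1/(1+e^{-1.0990}) = 0.7501
P_2 = 1/(1+e^{-2.3540}) = 0.9133
L = (1−P_1) × P_2 = 0.2499 × 0.9133 = 0.22825

0.228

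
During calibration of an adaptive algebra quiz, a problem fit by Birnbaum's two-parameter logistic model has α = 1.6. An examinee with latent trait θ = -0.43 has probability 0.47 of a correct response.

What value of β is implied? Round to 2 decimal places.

-0.35

P(θ) = 1 / (1 + exp(−α(θ − β)))
logit(0.47) = ln(0.47/0.53) = -0.1201
β = θ − logit/(α) = -0.43 − (-0.1201)/1.6000 = -0.3549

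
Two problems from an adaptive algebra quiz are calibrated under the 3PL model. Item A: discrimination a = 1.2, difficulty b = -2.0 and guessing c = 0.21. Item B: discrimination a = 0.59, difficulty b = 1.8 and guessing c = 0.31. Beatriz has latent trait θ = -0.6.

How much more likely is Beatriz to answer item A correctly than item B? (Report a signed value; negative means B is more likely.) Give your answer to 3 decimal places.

0.431

P(θ) = c + (1 − c) · 1 / (1 + exp(−a(θ − b)))
P_A = 0.8759
P_B = 0.4447
P_A − P_B = 0.4311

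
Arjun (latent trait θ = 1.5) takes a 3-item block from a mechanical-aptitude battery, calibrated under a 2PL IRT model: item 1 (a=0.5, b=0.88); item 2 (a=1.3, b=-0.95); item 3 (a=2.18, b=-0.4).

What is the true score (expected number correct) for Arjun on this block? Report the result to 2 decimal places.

2.52

P(θ) = 1 / (1 + exp(−a(θ − b)))
P_1 = 1/(1+e^{-0.3100}) = 0.5769
P_2 = 1/(1+e^{-3.1850}) = 0.9603
P_3 = 1/(1+e^{-4.1420}) = 0.9844
E[score] = 0.5769 + 0.9603 + 0.9844 = 2.5215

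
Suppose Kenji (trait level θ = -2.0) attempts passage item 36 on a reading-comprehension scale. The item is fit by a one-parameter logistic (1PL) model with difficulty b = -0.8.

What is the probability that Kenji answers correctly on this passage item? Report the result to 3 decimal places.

0.231

P(θ) = 1 / (1 + exp(−(θ − b)))
Exponent: (-2.0 − (-0.8)) = -1.2000
1/(1 + e^{1.2000}) = 0.2315
P = 0.2315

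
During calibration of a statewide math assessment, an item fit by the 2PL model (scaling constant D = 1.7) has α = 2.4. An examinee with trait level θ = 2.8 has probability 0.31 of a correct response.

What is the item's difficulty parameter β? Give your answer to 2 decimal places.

3.00

P(θ) = 1 / (1 + exp(−D·α(θ − β)))
logit(0.31) = ln(0.31/0.69) = -0.8001
β = θ − logit/(1.7·α) = 2.8 − (-0.8001)/4.0800 = 2.9961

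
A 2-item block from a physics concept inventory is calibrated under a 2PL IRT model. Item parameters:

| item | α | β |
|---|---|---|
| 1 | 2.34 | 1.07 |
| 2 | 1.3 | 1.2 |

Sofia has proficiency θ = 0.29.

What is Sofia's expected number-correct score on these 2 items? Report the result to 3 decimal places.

P(θ) = 1 / (1 + exp(−α(θ − β)))
P_1 = 1/(1+e^{1.8252}) = 0.1388
P_2 = 1/(1+e^{1.1830}) = 0.2345
E[score] = 0.1388 + 0.2345 = 0.3733

0.373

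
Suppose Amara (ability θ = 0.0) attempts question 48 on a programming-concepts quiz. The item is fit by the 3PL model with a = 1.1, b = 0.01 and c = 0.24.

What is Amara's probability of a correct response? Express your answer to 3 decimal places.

0.618

P(θ) = c + (1 − c) · 1 / (1 + exp(−a(θ − b)))
Exponent: 1.1 × (0.0 − 0.01) = -0.0110
1/(1 + e^{0.0110}) = 0.4973
P = 0.24 + 0.76 × 0.4973 = 0.6179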